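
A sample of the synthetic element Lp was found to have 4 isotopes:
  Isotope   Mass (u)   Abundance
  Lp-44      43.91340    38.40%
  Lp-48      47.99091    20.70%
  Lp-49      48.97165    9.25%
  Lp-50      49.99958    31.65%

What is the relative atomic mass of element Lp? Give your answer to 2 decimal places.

47.15 u

Average mass = Σ (abundance × isotope mass) = 0.3840 × 43.91340 + 0.2070 × 47.99091 + 0.0925 × 48.97165 + 0.3165 × 49.99958
= 16.862746 + 9.934118 + 4.529878 + 15.824867 = 47.151609 u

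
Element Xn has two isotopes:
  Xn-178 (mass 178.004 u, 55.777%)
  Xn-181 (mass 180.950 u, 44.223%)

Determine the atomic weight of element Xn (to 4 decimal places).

Weight each isotope mass by its fractional abundance: 0.55777 × 178.004 + 0.44223 × 180.950
= 99.28529 + 80.02152 = 179.30681 u

179.3068 u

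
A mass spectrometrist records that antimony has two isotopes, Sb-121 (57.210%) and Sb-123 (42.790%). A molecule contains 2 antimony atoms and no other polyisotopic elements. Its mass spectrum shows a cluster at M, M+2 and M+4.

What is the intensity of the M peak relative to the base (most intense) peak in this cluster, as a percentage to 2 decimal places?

66.85%

(0.57210 + 0.42790)^2 gives M 0.3273, M+2 0.4896, M+4 0.1831; the largest is M+2.
P(M+2) = C(2,1) × 0.57210^1 × 0.42790^1 = 2 × 0.5721 × 0.4279 = 0.489603 (base)
P(M) = C(2,0) × 0.57210^2 × 0.42790^0 = 1 × 0.32729841 × 1.0000 = 0.327298
Relative intensity = 0.327298 / 0.489603 × 100 = 66.85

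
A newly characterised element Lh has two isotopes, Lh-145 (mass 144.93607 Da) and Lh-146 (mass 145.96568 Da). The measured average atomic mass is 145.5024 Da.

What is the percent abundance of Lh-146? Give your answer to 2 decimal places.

Writing the weighted mean with unknown fraction x of Lh-145:
144.93607·x + 145.96568·(1 − x) = 145.5024
(144.93607 − 145.96568)·x = 145.5024 − 145.96568
x = -0.46328 / -1.02961 = 0.44996 → 45.00% Lh-145, 55.00% Lh-146.

55.00%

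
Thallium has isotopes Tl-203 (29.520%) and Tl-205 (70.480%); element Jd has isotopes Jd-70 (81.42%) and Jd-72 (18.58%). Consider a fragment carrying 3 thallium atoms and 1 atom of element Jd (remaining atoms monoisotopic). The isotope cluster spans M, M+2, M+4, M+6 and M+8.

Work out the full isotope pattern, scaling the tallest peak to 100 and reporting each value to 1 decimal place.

Thallium pattern (n=3): 0.02572463 : 0.18425524 : 0.43991564 : 0.35010449
Element Jd pattern (n=1): 0.8142 : 0.1858
Convolve the two distributions (both contribute in 2-u steps):
  M: 0.02572463×0.8142 = 0.020945
  M+2: 0.02572463×0.1858 + 0.18425524×0.8142 = 0.154800
  M+4: 0.18425524×0.1858 + 0.43991564×0.8142 = 0.392414
  M+6: 0.43991564×0.1858 + 0.35010449×0.8142 = 0.366791
  M+8: 0.35010449×0.1858 = 0.065049
Scale to base peak (0.392414) = 100: 5.3 : 39.4 : 100.0 : 93.5 : 16.6

5.3 : 39.4 : 100.0 : 93.5 : 16.6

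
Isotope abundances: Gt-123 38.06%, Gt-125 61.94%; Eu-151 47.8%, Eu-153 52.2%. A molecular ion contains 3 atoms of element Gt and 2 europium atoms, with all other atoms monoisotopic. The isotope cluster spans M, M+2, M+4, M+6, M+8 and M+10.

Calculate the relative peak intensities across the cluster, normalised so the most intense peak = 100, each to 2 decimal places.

3.64 : 25.71 : 72.04 : 100.00 : 68.72 : 18.70

Element Gt pattern (n=3): 0.05513233 : 0.26917209 : 0.43805883 : 0.23763675
Europium pattern (n=2): 0.228484 : 0.499032 : 0.272484
Convolve the two distributions (both contribute in 2-u steps):
  M: 0.05513233×0.228484 = 0.012597
  M+2: 0.05513233×0.499032 + 0.26917209×0.228484 = 0.089014
  M+4: 0.05513233×0.272484 + 0.26917209×0.499032 + 0.43805883×0.228484 = 0.249438
  M+6: 0.26917209×0.272484 + 0.43805883×0.499032 + 0.23763675×0.228484 = 0.346247
  M+8: 0.43805883×0.272484 + 0.23763675×0.499032 = 0.237952
  M+10: 0.23763675×0.272484 = 0.064752
Scale to base peak (0.346247) = 100: 3.64 : 25.71 : 72.04 : 100.00 : 68.72 : 18.70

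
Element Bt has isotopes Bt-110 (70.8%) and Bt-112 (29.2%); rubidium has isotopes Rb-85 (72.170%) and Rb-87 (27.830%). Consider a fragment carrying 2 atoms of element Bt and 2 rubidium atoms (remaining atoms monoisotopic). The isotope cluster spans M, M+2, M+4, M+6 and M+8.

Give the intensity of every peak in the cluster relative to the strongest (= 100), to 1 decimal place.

62.7 : 100.0 : 59.8 : 15.9 : 1.6

Element Bt pattern (n=2): 0.501264 : 0.413472 : 0.085264
Rubidium pattern (n=2): 0.52085089 : 0.40169822 : 0.07745089
Convolve the two distributions (both contribute in 2-u steps):
  M: 0.501264×0.52085089 = 0.261084
  M+2: 0.501264×0.40169822 + 0.413472×0.52085089 = 0.416714
  M+4: 0.501264×0.07745089 + 0.413472×0.40169822 + 0.085264×0.52085089 = 0.249324
  M+6: 0.413472×0.07745089 + 0.085264×0.40169822 = 0.066274
  M+8: 0.085264×0.07745089 = 0.006604
Scale to base peak (0.416714) = 100: 62.7 : 100.0 : 59.8 : 15.9 : 1.6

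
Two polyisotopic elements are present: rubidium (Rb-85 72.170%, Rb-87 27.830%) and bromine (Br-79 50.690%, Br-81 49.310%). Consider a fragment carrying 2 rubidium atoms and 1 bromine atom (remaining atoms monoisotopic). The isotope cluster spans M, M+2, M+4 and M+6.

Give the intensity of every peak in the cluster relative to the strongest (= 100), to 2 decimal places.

57.34 : 100.00 : 51.54 : 8.29

Rubidium pattern (n=2): 0.52085089 : 0.40169822 : 0.07745089
Bromine pattern (n=1): 0.5069 : 0.4931
Convolve the two distributions (both contribute in 2-u steps):
  M: 0.52085089×0.5069 = 0.264019
  M+2: 0.52085089×0.4931 + 0.40169822×0.5069 = 0.460452
  M+4: 0.40169822×0.4931 + 0.07745089×0.5069 = 0.237337
  M+6: 0.07745089×0.4931 = 0.038191
Scale to base peak (0.460452) = 100: 57.34 : 100.00 : 51.54 : 8.29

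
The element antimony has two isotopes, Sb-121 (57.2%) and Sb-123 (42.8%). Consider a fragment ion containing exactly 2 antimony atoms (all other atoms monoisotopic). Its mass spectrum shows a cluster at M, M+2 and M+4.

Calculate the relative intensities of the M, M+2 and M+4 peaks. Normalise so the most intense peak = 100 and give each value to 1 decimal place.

66.8 : 100.0 : 37.4

The 2 Sb atoms are independent, so intensities follow the terms of (0.572 + 0.428)^2.
P(M) = 0.572^2 = 0.327184
P(M+2) = 2 × 0.572^1 × 0.428^1 = 0.489632
P(M+4) = 0.428^2 = 0.183184
The M+2 peak is largest (0.489632); scaling to 100 gives 66.8 : 100.0 : 37.4.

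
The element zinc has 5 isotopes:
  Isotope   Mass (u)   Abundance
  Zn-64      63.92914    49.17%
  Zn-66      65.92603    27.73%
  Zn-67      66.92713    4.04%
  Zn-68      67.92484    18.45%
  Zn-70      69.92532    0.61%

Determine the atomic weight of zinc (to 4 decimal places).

65.3778 u

Average mass = Σ (abundance × isotope mass) = 0.4917 × 63.92914 + 0.2773 × 65.92603 + 0.0404 × 66.92713 + 0.1845 × 67.92484 + 0.0061 × 69.92532
= 31.433958 + 18.281288 + 2.703856 + 12.532133 + 0.426544 = 65.377779 u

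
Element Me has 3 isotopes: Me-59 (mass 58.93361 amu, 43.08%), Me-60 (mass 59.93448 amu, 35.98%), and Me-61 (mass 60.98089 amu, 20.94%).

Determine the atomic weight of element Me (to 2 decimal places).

Ar = Σ fᵢ·mᵢ = 0.4308 × 58.93361 + 0.3598 × 59.93448 + 0.2094 × 60.98089
= 25.388599 + 21.564426 + 12.769398 = 59.722423 amu

59.72 amu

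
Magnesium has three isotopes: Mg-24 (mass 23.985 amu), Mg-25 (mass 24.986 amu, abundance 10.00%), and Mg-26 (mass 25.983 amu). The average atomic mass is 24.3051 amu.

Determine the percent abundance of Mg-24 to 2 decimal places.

78.99%

Let x and y be the fractions of Mg-24 and Mg-26. Then x + y = 1 − 0.1000 = 0.9000 and 23.985x + 25.983y = 24.3051 − 0.1000×24.986 = 21.8065.
Substituting: 23.985x + 25.983(0.9000 − x) = 21.8065
(23.985 − 25.983)x = -1.5782  ⇒  x = 0.78989, y = 0.11011
Mg-24: 78.99%, Mg-26: 11.01%.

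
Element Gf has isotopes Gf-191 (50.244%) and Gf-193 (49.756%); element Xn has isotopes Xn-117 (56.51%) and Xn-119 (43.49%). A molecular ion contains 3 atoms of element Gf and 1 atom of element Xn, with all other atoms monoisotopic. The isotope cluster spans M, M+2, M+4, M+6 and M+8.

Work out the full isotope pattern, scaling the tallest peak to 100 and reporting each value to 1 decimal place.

Element Gf pattern (n=3): 0.12683894 : 0.37682103 : 0.37316111 : 0.12317892
Element Xn pattern (n=1): 0.5651 : 0.4349
Convolve the two distributions (both contribute in 2-u steps):
  M: 0.12683894×0.5651 = 0.071677
  M+2: 0.12683894×0.4349 + 0.37682103×0.5651 = 0.268104
  M+4: 0.37682103×0.4349 + 0.37316111×0.5651 = 0.374753
  M+6: 0.37316111×0.4349 + 0.12317892×0.5651 = 0.231896
  M+8: 0.12317892×0.4349 = 0.053571
Scale to base peak (0.374753) = 100: 19.1 : 71.5 : 100.0 : 61.9 : 14.3

19.1 : 71.5 : 100.0 : 61.9 : 14.3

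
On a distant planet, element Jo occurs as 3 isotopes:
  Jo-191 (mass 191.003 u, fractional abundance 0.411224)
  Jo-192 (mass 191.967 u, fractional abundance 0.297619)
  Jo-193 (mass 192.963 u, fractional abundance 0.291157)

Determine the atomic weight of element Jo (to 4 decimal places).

Average mass = Σ (abundance × isotope mass) = 0.411224 × 191.003 + 0.297619 × 191.967 + 0.291157 × 192.963
= 78.54502 + 57.13303 + 56.18253 = 191.86058 u

191.8606 u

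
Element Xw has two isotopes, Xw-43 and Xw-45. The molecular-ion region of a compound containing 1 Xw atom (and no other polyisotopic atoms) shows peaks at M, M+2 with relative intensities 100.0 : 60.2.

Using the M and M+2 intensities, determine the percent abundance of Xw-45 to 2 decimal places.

37.58%

Write p for the Xw-43 fraction. I(M+2)/I(M) = [C(1,1)·p^0·(1−p)] / p^1 = 1·(1−p)/p = 60.2/100.0 = 0.6020
(1−p)/p = 0.6020/1 = 0.6020  ⇒  p = 1/(1 + 0.6020) = 0.6242
Xw-43: 62.42%, Xw-45: 37.58%.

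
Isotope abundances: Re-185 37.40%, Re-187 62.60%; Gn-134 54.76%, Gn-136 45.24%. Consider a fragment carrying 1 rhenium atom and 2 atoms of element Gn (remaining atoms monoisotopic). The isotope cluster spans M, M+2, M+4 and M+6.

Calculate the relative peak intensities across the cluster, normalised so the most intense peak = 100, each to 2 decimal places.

Rhenium pattern (n=1): 0.3740 : 0.6260
Element Gn pattern (n=2): 0.29986576 : 0.49546848 : 0.20466576
Convolve the two distributions (both contribute in 2-u steps):
  M: 0.3740×0.29986576 = 0.112150
  M+2: 0.3740×0.49546848 + 0.6260×0.29986576 = 0.373021
  M+4: 0.3740×0.20466576 + 0.6260×0.49546848 = 0.386708
  M+6: 0.6260×0.20466576 = 0.128121
Scale to base peak (0.386708) = 100: 29.00 : 96.46 : 100.00 : 33.13

29.00 : 96.46 : 100.00 : 33.13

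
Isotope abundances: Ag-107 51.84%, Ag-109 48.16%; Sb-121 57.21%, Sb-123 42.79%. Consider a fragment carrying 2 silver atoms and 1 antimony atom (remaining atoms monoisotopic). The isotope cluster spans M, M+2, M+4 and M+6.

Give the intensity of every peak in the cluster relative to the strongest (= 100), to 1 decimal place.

Silver pattern (n=2): 0.26873856 : 0.49932288 : 0.23193856
Antimony pattern (n=1): 0.5721 : 0.4279
Convolve the two distributions (both contribute in 2-u steps):
  M: 0.26873856×0.5721 = 0.153745
  M+2: 0.26873856×0.4279 + 0.49932288×0.5721 = 0.400656
  M+4: 0.49932288×0.4279 + 0.23193856×0.5721 = 0.346352
  M+6: 0.23193856×0.4279 = 0.099247
Scale to base peak (0.400656) = 100: 38.4 : 100.0 : 86.4 : 24.8

38.4 : 100.0 : 86.4 : 24.8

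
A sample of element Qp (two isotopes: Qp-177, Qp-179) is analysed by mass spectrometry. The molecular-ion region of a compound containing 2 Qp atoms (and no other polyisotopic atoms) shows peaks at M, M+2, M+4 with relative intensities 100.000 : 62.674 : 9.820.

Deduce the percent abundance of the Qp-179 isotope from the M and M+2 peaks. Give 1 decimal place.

23.9%

If p is the fraction of Qp that is Qp-177, then I(M+2)/I(M) = [C(2,1)·p^1·(1−p)] / p^2 = 2·(1−p)/p = 62.674/100.000 = 0.6267
(1−p)/p = 0.6267/2 = 0.3134  ⇒  p = 1/(1 + 0.3134) = 0.7614
Qp-177: 76.1%, Qp-179: 23.9%.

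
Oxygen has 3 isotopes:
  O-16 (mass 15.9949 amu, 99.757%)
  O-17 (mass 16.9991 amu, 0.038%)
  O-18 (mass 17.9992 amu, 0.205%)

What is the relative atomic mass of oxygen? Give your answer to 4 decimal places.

Ar = Σ fᵢ·mᵢ = 0.99757 × 15.9949 + 0.00038 × 16.9991 + 0.00205 × 17.9992
= 15.95603 + 0.00646 + 0.03690 = 15.99939 amu

15.9994 amu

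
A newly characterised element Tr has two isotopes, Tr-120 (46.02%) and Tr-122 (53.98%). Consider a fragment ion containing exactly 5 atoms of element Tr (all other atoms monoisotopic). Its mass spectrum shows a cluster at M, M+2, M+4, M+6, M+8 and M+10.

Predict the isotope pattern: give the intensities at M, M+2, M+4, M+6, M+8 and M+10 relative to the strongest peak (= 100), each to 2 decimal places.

Expanding (0.4602 + 0.5398)^5:
P(M) = 0.4602^5 = 0.020641
P(M+2) = 5 × 0.4602^4 × 0.5398^1 = 0.121057
P(M+4) = 10 × 0.4602^3 × 0.5398^2 = 0.283992
P(M+6) = 10 × 0.4602^2 × 0.5398^3 = 0.333113
P(M+8) = 5 × 0.4602^1 × 0.5398^4 = 0.195366
P(M+10) = 0.5398^5 = 0.045832
The M+6 peak is largest (0.333113); scaling to 100 gives 6.20 : 36.34 : 85.25 : 100.00 : 58.65 : 13.76.

6.20 : 36.34 : 85.25 : 100.00 : 58.65 : 13.76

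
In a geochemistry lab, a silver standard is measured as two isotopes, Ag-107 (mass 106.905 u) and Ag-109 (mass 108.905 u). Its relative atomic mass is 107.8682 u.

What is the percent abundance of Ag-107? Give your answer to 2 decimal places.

51.84%

Let x be the fractional abundance of Ag-107; then Ag-109 has abundance 1 − x.
106.905·x + 108.905·(1 − x) = 107.8682
(106.905 − 108.905)·x = 107.8682 − 108.905
x = -1.0368 / -2.000 = 0.51840 → 51.84% Ag-107, 48.16% Ag-109.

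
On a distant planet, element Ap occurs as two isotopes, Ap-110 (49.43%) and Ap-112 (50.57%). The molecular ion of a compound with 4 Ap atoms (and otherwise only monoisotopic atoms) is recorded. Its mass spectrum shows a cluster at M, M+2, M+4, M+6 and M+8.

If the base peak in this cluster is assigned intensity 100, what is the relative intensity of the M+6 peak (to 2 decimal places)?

(0.4943 + 0.5057)^4 gives M 0.0597, M+2 0.2443, M+4 0.3749, M+6 0.2557, M+8 0.0654; the largest is M+4.
P(M+4) = C(4,2) × 0.4943^2 × 0.5057^2 = 6 × 0.24433249 × 0.25573249 = 0.374903 (base)
P(M+6) = C(4,3) × 0.4943^1 × 0.5057^3 = 4 × 0.4943 × 0.12932392 = 0.255699
Relative intensity = 0.255699 / 0.374903 × 100 = 68.20

68.20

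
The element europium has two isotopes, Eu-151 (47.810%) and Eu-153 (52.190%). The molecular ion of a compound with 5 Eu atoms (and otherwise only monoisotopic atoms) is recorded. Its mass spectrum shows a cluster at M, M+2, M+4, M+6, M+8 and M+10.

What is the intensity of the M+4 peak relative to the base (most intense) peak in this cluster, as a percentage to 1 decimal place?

(0.47810 + 0.52190)^5 gives M 0.0250, M+2 0.1363, M+4 0.2977, M+6 0.3249, M+8 0.1774, M+10 0.0387; the largest is M+6.
P(M+6) = C(5,3) × 0.47810^2 × 0.52190^3 = 10 × 0.22857961 × 0.14215492 = 0.324937 (base)
P(M+4) = C(5,2) × 0.47810^3 × 0.52190^2 = 10 × 0.10928391 × 0.27237961 = 0.297667
Relative intensity = 0.297667 / 0.324937 × 100 = 91.6

91.6%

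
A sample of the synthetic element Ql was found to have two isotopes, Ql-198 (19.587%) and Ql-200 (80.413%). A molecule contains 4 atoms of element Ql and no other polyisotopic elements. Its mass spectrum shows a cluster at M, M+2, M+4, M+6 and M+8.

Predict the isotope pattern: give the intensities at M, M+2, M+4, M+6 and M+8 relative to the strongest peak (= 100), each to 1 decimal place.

0.4 : 5.8 : 35.6 : 97.4 : 100.0

The 4 Ql atoms are independent, so intensities follow the terms of (0.19587 + 0.80413)^4.
P(M) = 0.19587^4 = 0.001472
P(M+2) = 4 × 0.19587^3 × 0.80413^1 = 0.024171
P(M+4) = 6 × 0.19587^2 × 0.80413^2 = 0.148847
P(M+6) = 4 × 0.19587^1 × 0.80413^3 = 0.407387
P(M+8) = 0.80413^4 = 0.418124
The M+8 peak is largest (0.418124); scaling to 100 gives 0.4 : 5.8 : 35.6 : 97.4 : 100.0.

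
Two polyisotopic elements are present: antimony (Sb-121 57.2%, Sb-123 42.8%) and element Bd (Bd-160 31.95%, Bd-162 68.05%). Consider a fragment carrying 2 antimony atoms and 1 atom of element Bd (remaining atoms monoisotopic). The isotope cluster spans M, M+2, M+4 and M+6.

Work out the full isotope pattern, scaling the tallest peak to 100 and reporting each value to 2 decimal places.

26.69 : 96.77 : 100.00 : 31.82

Antimony pattern (n=2): 0.327184 : 0.489632 : 0.183184
Element Bd pattern (n=1): 0.3195 : 0.6805
Convolve the two distributions (both contribute in 2-u steps):
  M: 0.327184×0.3195 = 0.104535
  M+2: 0.327184×0.6805 + 0.489632×0.3195 = 0.379086
  M+4: 0.489632×0.6805 + 0.183184×0.3195 = 0.391722
  M+6: 0.183184×0.6805 = 0.124657
Scale to base peak (0.391722) = 100: 26.69 : 96.77 : 100.00 : 31.82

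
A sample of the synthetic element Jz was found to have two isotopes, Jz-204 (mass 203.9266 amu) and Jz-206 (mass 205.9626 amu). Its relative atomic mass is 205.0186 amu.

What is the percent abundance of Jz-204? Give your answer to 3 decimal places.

Let x be the fractional abundance of Jz-204; then Jz-206 has abundance 1 − x.
203.9266·x + 205.9626·(1 − x) = 205.0186
(203.9266 − 205.9626)·x = 205.0186 − 205.9626
x = -0.9440 / -2.0360 = 0.46365 → 46.365% Jz-204, 53.635% Jz-206.

46.365%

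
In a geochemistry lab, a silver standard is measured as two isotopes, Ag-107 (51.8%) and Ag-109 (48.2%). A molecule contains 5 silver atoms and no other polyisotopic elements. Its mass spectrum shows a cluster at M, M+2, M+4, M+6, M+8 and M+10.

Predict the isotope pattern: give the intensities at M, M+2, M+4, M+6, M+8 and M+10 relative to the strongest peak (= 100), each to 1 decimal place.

The 5 Ag atoms are independent, so intensities follow the terms of (0.518 + 0.482)^5.
P(M) = 0.518^5 = 0.037295
P(M+2) = 5 × 0.518^4 × 0.482^1 = 0.173515
P(M+4) = 10 × 0.518^3 × 0.482^2 = 0.322911
P(M+6) = 10 × 0.518^2 × 0.482^3 = 0.300470
P(M+8) = 5 × 0.518^1 × 0.482^4 = 0.139794
P(M+10) = 0.482^5 = 0.026016
The M+4 peak is largest (0.322911); scaling to 100 gives 11.5 : 53.7 : 100.0 : 93.1 : 43.3 : 8.1.

11.5 : 53.7 : 100.0 : 93.1 : 43.3 : 8.1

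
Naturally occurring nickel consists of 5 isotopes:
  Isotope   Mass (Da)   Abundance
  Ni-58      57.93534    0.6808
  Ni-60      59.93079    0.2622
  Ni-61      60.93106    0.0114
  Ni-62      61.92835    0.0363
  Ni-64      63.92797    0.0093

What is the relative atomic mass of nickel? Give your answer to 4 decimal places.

58.6934 Da

Weight each isotope mass by its fractional abundance: 0.6808 × 57.93534 + 0.2622 × 59.93079 + 0.0114 × 60.93106 + 0.0363 × 61.92835 + 0.0093 × 63.92797
= 39.442379 + 15.713853 + 0.694614 + 2.247999 + 0.594530 = 58.693375 Da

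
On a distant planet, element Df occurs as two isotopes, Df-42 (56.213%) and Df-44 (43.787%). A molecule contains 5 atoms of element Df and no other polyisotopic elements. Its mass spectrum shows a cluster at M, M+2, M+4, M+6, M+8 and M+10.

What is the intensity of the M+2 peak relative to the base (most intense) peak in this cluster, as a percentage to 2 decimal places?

Binomial terms of (0.56213 + 0.43787)^5: M 0.0561, M+2 0.2186, M+4 0.3406, M+6 0.2653, M+8 0.1033, M+10 0.0161 → M+4 is the base peak.
P(M+4) = C(5,2) × 0.56213^3 × 0.43787^2 = 10 × 0.17762754 × 0.19173014 = 0.340566 (base)
P(M+2) = C(5,1) × 0.56213^4 × 0.43787^1 = 5 × 0.09984977 × 0.43787 = 0.218606
Relative intensity = 0.218606 / 0.340566 × 100 = 64.19

64.19%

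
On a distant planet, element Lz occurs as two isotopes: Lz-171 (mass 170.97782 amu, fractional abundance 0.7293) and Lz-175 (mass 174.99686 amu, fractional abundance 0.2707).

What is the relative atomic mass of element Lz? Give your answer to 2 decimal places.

Average mass = Σ (abundance × isotope mass) = 0.7293 × 170.97782 + 0.2707 × 174.99686
= 124.694124 + 47.371650 = 172.065774 amu

172.07 amu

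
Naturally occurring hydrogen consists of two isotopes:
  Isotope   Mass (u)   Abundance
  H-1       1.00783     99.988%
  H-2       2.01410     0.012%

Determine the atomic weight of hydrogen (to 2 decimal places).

1.01 u

The abundance-weighted mean is 0.99988 × 1.00783 + 0.00012 × 2.01410
= 1.007709 + 0.000242 = 1.007951 u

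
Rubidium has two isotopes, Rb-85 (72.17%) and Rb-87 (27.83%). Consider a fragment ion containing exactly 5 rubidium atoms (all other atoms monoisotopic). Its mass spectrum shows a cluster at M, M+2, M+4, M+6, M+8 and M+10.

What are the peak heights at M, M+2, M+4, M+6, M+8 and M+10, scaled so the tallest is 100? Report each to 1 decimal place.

51.9 : 100.0 : 77.1 : 29.7 : 5.7 : 0.4

The 5 Rb atoms are independent, so intensities follow the terms of (0.7217 + 0.2783)^5.
P(M) = 0.7217^5 = 0.195787
P(M+2) = 5 × 0.7217^4 × 0.2783^1 = 0.377494
P(M+4) = 10 × 0.7217^3 × 0.2783^2 = 0.291136
P(M+6) = 10 × 0.7217^2 × 0.2783^3 = 0.112267
P(M+8) = 5 × 0.7217^1 × 0.2783^4 = 0.021646
P(M+10) = 0.2783^5 = 0.001669
The M+2 peak is largest (0.377494); scaling to 100 gives 51.9 : 100.0 : 77.1 : 29.7 : 5.7 : 0.4.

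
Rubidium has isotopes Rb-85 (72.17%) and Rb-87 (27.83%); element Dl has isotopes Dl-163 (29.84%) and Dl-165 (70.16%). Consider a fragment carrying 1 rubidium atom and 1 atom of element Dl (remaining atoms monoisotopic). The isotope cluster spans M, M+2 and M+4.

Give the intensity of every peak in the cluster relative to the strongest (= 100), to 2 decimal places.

36.54 : 100.00 : 33.13

Rubidium pattern (n=1): 0.7217 : 0.2783
Element Dl pattern (n=1): 0.2984 : 0.7016
Convolve the two distributions (both contribute in 2-u steps):
  M: 0.7217×0.2984 = 0.215355
  M+2: 0.7217×0.7016 + 0.2783×0.2984 = 0.589389
  M+4: 0.2783×0.7016 = 0.195255
Scale to base peak (0.589389) = 100: 36.54 : 100.00 : 33.13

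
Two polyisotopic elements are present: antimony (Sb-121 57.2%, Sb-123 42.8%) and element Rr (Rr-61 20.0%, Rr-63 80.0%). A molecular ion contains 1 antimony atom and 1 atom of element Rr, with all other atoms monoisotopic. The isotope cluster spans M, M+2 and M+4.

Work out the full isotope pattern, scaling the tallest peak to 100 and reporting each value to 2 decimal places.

Antimony pattern (n=1): 0.5720 : 0.4280
Element Rr pattern (n=1): 0.2000 : 0.8000
Convolve the two distributions (both contribute in 2-u steps):
  M: 0.5720×0.2000 = 0.114400
  M+2: 0.5720×0.8000 + 0.4280×0.2000 = 0.543200
  M+4: 0.4280×0.8000 = 0.342400
Scale to base peak (0.543200) = 100: 21.06 : 100.00 : 63.03

21.06 : 100.00 : 63.03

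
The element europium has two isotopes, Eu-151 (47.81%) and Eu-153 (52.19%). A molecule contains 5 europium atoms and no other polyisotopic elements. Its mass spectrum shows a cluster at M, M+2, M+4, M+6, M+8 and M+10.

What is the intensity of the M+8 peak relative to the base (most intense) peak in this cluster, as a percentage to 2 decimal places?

54.58%

(0.4781 + 0.5219)^5 gives M 0.0250, M+2 0.1363, M+4 0.2977, M+6 0.3249, M+8 0.1774, M+10 0.0387; the largest is M+6.
P(M+6) = C(5,3) × 0.4781^2 × 0.5219^3 = 10 × 0.22857961 × 0.14215492 = 0.324937 (base)
P(M+8) = C(5,4) × 0.4781^1 × 0.5219^4 = 5 × 0.4781 × 0.07419065 = 0.177353
Relative intensity = 0.177353 / 0.324937 × 100 = 54.58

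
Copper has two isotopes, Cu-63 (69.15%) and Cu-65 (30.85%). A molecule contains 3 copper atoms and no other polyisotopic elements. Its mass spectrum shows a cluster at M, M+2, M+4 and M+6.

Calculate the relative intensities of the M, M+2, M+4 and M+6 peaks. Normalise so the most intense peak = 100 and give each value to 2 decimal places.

74.72 : 100.00 : 44.61 : 6.63

Each Cu atom is independently Cu-63 (p = 0.6915) or Cu-65 (q = 0.3085); the cluster is the binomial expansion (p + q)^3.
P(M) = 0.6915^3 = 0.330656
P(M+2) = 3 × 0.6915^2 × 0.3085^1 = 0.442548
P(M+4) = 3 × 0.6915^1 × 0.3085^2 = 0.197435
P(M+6) = 0.3085^3 = 0.029361
The M+2 peak is largest (0.442548); scaling to 100 gives 74.72 : 100.00 : 44.61 : 6.63.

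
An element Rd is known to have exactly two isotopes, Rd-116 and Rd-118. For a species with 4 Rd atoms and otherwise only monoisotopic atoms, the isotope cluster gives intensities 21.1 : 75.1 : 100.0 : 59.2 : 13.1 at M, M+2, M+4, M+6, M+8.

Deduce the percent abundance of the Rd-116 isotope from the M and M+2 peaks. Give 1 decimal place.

Let p = fractional abundance of Rd-116. I(M+2)/I(M) = [C(4,1)·p^3·(1−p)] / p^4 = 4·(1−p)/p = 75.1/21.1 = 3.5592
(1−p)/p = 3.5592/4 = 0.8898  ⇒  p = 1/(1 + 0.8898) = 0.5292
Rd-116: 52.9%, Rd-118: 47.1%.

52.9%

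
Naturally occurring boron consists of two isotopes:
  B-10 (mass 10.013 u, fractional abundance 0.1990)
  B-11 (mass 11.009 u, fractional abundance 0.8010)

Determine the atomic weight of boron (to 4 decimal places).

The abundance-weighted mean is 0.1990 × 10.013 + 0.8010 × 11.009
= 1.99259 + 8.81821 = 10.81080 u

10.8108 u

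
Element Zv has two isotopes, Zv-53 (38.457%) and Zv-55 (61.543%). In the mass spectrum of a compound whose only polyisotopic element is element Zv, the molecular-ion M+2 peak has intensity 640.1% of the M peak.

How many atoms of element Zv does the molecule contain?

With n Zv atoms, P(M+2)/P(M) = C(n,1)·p^(n−1)q / p^n = n·q/p = n · 0.61543/0.38457.
n = 6.401 × 0.38457/0.61543 = 4.00 ≈ 4

4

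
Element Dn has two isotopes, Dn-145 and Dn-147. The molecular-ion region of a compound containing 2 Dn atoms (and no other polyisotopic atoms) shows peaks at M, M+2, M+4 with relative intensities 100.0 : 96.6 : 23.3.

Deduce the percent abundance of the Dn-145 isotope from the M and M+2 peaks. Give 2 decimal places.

If p is the fraction of Dn that is Dn-145, then I(M+2)/I(M) = [C(2,1)·p^1·(1−p)] / p^2 = 2·(1−p)/p = 96.6/100.0 = 0.9660
(1−p)/p = 0.9660/2 = 0.4830  ⇒  p = 1/(1 + 0.4830) = 0.6743
Dn-145: 67.43%, Dn-147: 32.57%.

67.43%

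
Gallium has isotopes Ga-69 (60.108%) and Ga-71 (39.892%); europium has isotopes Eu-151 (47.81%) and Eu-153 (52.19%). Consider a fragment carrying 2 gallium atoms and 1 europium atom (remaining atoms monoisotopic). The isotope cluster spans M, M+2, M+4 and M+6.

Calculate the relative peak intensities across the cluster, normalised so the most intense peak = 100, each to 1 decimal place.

41.3 : 100.0 : 78.1 : 19.9

Gallium pattern (n=2): 0.36129717 : 0.47956567 : 0.15913717
Europium pattern (n=1): 0.4781 : 0.5219
Convolve the two distributions (both contribute in 2-u steps):
  M: 0.36129717×0.4781 = 0.172736
  M+2: 0.36129717×0.5219 + 0.47956567×0.4781 = 0.417841
  M+4: 0.47956567×0.5219 + 0.15913717×0.4781 = 0.326369
  M+6: 0.15913717×0.5219 = 0.083054
Scale to base peak (0.417841) = 100: 41.3 : 100.0 : 78.1 : 19.9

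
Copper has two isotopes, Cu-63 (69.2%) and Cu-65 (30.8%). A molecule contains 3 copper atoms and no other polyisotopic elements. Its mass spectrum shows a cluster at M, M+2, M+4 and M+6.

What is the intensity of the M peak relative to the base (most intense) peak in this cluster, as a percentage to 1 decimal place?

74.9%

(0.692 + 0.308)^3 gives M 0.3314, M+2 0.4425, M+4 0.1969, M+6 0.0292; the largest is M+2.
P(M+2) = C(3,1) × 0.692^2 × 0.308^1 = 3 × 0.478864 × 0.3080 = 0.442470 (base)
P(M) = C(3,0) × 0.692^3 × 0.308^0 = 1 × 0.33137389 × 1.0000 = 0.331374
Relative intensity = 0.331374 / 0.442470 × 100 = 74.9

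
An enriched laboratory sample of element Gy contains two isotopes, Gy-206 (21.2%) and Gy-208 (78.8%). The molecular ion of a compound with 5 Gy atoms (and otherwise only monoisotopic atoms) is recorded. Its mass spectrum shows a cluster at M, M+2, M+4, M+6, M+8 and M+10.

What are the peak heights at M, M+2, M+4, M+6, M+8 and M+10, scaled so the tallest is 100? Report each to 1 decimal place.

Expanding (0.212 + 0.788)^5:
P(M) = 0.212^5 = 0.000428
P(M+2) = 5 × 0.212^4 × 0.788^1 = 0.007959
P(M+4) = 10 × 0.212^3 × 0.788^2 = 0.059164
P(M+6) = 10 × 0.212^2 × 0.788^3 = 0.219913
P(M+8) = 5 × 0.212^1 × 0.788^4 = 0.408706
P(M+10) = 0.788^5 = 0.303830
The M+8 peak is largest (0.408706); scaling to 100 gives 0.1 : 1.9 : 14.5 : 53.8 : 100.0 : 74.3.

0.1 : 1.9 : 14.5 : 53.8 : 100.0 : 74.3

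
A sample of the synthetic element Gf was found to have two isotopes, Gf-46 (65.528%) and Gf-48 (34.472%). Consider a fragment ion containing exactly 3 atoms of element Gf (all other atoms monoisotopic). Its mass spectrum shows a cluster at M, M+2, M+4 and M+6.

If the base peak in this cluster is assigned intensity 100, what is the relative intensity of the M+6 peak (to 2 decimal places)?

Term probabilities: M 0.2814, M+2 0.4441, M+4 0.2336, M+6 0.0410. Base peak = M+2.
P(M+2) = C(3,1) × 0.65528^2 × 0.34472^1 = 3 × 0.42939188 × 0.34472 = 0.444060 (base)
P(M+6) = C(3,3) × 0.65528^0 × 0.34472^3 = 1 × 1.0000 × 0.04096373 = 0.040964
Relative intensity = 0.040964 / 0.444060 × 100 = 9.22

9.22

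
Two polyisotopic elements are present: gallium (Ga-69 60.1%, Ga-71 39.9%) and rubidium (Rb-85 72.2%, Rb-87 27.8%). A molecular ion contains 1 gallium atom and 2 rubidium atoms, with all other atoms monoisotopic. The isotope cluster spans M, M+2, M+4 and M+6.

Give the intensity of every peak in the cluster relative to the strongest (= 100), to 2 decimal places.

Gallium pattern (n=1): 0.6010 : 0.3990
Rubidium pattern (n=2): 0.521284 : 0.401432 : 0.077284
Convolve the two distributions (both contribute in 2-u steps):
  M: 0.6010×0.521284 = 0.313292
  M+2: 0.6010×0.401432 + 0.3990×0.521284 = 0.449253
  M+4: 0.6010×0.077284 + 0.3990×0.401432 = 0.206619
  M+6: 0.3990×0.077284 = 0.030836
Scale to base peak (0.449253) = 100: 69.74 : 100.00 : 45.99 : 6.86

69.74 : 100.00 : 45.99 : 6.86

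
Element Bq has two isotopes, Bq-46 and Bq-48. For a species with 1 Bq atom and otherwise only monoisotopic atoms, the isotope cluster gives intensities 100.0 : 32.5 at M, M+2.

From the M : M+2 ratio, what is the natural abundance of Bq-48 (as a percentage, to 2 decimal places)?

Write p for the Bq-46 fraction. I(M+2)/I(M) = [C(1,1)·p^0·(1−p)] / p^1 = 1·(1−p)/p = 32.5/100.0 = 0.3250
(1−p)/p = 0.3250/1 = 0.3250  ⇒  p = 1/(1 + 0.3250) = 0.7547
Bq-46: 75.47%, Bq-48: 24.53%.

24.53%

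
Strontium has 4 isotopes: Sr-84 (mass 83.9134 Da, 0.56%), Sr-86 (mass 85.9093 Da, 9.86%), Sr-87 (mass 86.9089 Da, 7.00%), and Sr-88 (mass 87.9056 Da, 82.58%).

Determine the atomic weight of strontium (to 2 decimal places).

The abundance-weighted mean is 0.0056 × 83.9134 + 0.0986 × 85.9093 + 0.0700 × 86.9089 + 0.8258 × 87.9056
= 0.46992 + 8.47066 + 6.08362 + 72.59244 = 87.61664 Da

87.62 Da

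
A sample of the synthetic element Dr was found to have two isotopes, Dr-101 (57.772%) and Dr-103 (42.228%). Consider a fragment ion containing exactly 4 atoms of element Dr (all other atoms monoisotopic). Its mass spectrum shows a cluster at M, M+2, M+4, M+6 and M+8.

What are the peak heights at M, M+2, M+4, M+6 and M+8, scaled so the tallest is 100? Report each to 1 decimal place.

Each Dr atom is independently Dr-101 (p = 0.57772) or Dr-103 (q = 0.42228); the cluster is the binomial expansion (p + q)^4.
P(M) = 0.57772^4 = 0.111396
P(M+2) = 4 × 0.57772^3 × 0.42228^1 = 0.325696
P(M+4) = 6 × 0.57772^2 × 0.42228^2 = 0.357098
P(M+6) = 4 × 0.57772^1 × 0.42228^3 = 0.174012
P(M+8) = 0.42228^4 = 0.031798
The M+4 peak is largest (0.357098); scaling to 100 gives 31.2 : 91.2 : 100.0 : 48.7 : 8.9.

31.2 : 91.2 : 100.0 : 48.7 : 8.9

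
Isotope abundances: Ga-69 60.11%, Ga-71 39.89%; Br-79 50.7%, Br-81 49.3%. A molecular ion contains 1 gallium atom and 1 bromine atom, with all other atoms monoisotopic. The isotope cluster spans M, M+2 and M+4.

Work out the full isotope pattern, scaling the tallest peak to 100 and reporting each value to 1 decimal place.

61.1 : 100.0 : 39.4

Gallium pattern (n=1): 0.6011 : 0.3989
Bromine pattern (n=1): 0.5070 : 0.4930
Convolve the two distributions (both contribute in 2-u steps):
  M: 0.6011×0.5070 = 0.304758
  M+2: 0.6011×0.4930 + 0.3989×0.5070 = 0.498585
  M+4: 0.3989×0.4930 = 0.196658
Scale to base peak (0.498585) = 100: 61.1 : 100.0 : 39.4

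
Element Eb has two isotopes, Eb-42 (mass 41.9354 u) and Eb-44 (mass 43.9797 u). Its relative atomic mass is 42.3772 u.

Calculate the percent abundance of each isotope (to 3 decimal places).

With x = fraction of Eb-42 (so Eb-44 is 1 − x):
41.9354·x + 43.9797·(1 − x) = 42.3772
(41.9354 − 43.9797)·x = 42.3772 − 43.9797
x = -1.6025 / -2.0443 = 0.78389 → 78.389% Eb-42, 21.611% Eb-44.

Eb-42: 78.389%, Eb-44: 21.611%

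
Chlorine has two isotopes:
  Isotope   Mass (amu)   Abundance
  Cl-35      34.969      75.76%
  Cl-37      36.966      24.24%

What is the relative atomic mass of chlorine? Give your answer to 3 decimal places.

Ar = Σ fᵢ·mᵢ = 0.7576 × 34.969 + 0.2424 × 36.966
= 26.4925 + 8.9606 = 35.4531 amu

35.453 amu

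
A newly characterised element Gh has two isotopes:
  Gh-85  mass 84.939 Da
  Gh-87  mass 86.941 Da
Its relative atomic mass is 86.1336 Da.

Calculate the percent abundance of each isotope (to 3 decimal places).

Let x be the fractional abundance of Gh-85; then Gh-87 has abundance 1 − x.
84.939·x + 86.941·(1 − x) = 86.1336
(84.939 − 86.941)·x = 86.1336 − 86.941
x = -0.8074 / -2.002 = 0.40330 → 40.330% Gh-85, 59.670% Gh-87.

Gh-85: 40.330%, Gh-87: 59.670%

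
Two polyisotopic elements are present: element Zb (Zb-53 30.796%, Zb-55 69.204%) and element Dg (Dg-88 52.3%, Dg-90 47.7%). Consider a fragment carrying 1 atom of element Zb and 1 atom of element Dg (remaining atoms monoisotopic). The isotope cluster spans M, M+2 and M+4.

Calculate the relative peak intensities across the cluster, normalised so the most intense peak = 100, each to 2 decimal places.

Element Zb pattern (n=1): 0.30796 : 0.69204
Element Dg pattern (n=1): 0.5230 : 0.4770
Convolve the two distributions (both contribute in 2-u steps):
  M: 0.30796×0.5230 = 0.161063
  M+2: 0.30796×0.4770 + 0.69204×0.5230 = 0.508834
  M+4: 0.69204×0.4770 = 0.330103
Scale to base peak (0.508834) = 100: 31.65 : 100.00 : 64.87

31.65 : 100.00 : 64.87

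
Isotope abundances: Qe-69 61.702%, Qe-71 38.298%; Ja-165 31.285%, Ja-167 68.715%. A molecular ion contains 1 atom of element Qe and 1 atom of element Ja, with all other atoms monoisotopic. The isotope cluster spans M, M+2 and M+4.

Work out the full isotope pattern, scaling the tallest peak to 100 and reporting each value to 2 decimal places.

Element Qe pattern (n=1): 0.61702 : 0.38298
Element Ja pattern (n=1): 0.31285 : 0.68715
Convolve the two distributions (both contribute in 2-u steps):
  M: 0.61702×0.31285 = 0.193035
  M+2: 0.61702×0.68715 + 0.38298×0.31285 = 0.543801
  M+4: 0.38298×0.68715 = 0.263165
Scale to base peak (0.543801) = 100: 35.50 : 100.00 : 48.39

35.50 : 100.00 : 48.39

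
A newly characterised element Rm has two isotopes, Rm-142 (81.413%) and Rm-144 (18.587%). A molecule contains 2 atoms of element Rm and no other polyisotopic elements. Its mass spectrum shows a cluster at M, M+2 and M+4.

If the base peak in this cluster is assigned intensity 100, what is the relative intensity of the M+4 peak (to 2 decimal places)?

Term probabilities: M 0.6628, M+2 0.3026, M+4 0.0345. Base peak = M.
P(M) = C(2,0) × 0.81413^2 × 0.18587^0 = 1 × 0.66280766 × 1.0000 = 0.662808 (base)
P(M+4) = C(2,2) × 0.81413^0 × 0.18587^2 = 1 × 1.0000 × 0.03454766 = 0.034548
Relative intensity = 0.034548 / 0.662808 × 100 = 5.21

5.21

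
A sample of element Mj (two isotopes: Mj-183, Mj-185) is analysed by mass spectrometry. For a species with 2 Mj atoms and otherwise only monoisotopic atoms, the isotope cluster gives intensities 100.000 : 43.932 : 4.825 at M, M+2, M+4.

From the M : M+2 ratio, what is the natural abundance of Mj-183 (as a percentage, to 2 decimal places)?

If p is the fraction of Mj that is Mj-183, then I(M+2)/I(M) = [C(2,1)·p^1·(1−p)] / p^2 = 2·(1−p)/p = 43.932/100.000 = 0.4393
(1−p)/p = 0.4393/2 = 0.2197  ⇒  p = 1/(1 + 0.2197) = 0.8199
Mj-183: 81.99%, Mj-185: 18.01%.

81.99%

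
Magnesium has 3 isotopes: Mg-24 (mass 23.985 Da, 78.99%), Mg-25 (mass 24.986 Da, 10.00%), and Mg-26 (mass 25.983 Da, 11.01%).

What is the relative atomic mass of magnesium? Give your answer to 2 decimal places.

24.31 Da

Ar = Σ fᵢ·mᵢ = 0.7899 × 23.985 + 0.1000 × 24.986 + 0.1101 × 25.983
= 18.9458 + 2.4986 + 2.8607 = 24.3051 Da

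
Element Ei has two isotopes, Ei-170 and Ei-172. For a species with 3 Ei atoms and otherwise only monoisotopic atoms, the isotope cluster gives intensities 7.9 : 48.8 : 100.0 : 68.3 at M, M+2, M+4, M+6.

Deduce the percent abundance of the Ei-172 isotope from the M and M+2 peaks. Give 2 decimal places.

If p is the fraction of Ei that is Ei-170, then I(M+2)/I(M) = [C(3,1)·p^2·(1−p)] / p^3 = 3·(1−p)/p = 48.8/7.9 = 6.1772
(1−p)/p = 6.1772/3 = 2.0591  ⇒  p = 1/(1 + 2.0591) = 0.3269
Ei-170: 32.69%, Ei-172: 67.31%.

67.31%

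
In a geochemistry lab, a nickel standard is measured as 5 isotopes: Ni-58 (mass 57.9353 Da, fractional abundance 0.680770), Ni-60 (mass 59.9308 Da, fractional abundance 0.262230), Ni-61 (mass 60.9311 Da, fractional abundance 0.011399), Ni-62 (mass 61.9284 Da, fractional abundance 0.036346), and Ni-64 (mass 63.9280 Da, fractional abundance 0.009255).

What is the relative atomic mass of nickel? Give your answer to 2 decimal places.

Average mass = Σ (abundance × isotope mass) = 0.680770 × 57.9353 + 0.262230 × 59.9308 + 0.011399 × 60.9311 + 0.036346 × 61.9284 + 0.009255 × 63.9280
= 39.44061 + 15.71565 + 0.69455 + 2.25085 + 0.59165 = 58.69331 Da

58.69 Da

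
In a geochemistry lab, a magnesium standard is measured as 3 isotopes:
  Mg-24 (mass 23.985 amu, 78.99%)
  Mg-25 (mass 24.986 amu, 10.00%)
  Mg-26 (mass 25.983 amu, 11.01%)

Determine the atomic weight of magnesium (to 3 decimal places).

24.305 amu

Weight each isotope mass by its fractional abundance: 0.7899 × 23.985 + 0.1000 × 24.986 + 0.1101 × 25.983
= 18.9458 + 2.4986 + 2.8607 = 24.3051 amu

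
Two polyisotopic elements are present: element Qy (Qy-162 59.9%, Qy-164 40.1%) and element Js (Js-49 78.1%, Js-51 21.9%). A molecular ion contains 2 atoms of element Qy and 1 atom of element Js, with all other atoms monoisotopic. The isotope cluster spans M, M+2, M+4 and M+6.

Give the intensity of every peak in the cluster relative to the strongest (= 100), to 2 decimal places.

61.75 : 100.00 : 50.86 : 7.76

Element Qy pattern (n=2): 0.358801 : 0.480398 : 0.160801
Element Js pattern (n=1): 0.7810 : 0.2190
Convolve the two distributions (both contribute in 2-u steps):
  M: 0.358801×0.7810 = 0.280224
  M+2: 0.358801×0.2190 + 0.480398×0.7810 = 0.453768
  M+4: 0.480398×0.2190 + 0.160801×0.7810 = 0.230793
  M+6: 0.160801×0.2190 = 0.035215
Scale to base peak (0.453768) = 100: 61.75 : 100.00 : 50.86 : 7.76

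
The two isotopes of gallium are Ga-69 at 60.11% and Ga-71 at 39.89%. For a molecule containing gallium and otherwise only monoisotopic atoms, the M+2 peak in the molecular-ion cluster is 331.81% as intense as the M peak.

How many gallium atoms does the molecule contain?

5

The M+2/M ratio from n Ga atoms is n · q/p = n · 0.3989/0.6011.
n = 3.3181 × 0.6011/0.3989 = 5.00 ≈ 5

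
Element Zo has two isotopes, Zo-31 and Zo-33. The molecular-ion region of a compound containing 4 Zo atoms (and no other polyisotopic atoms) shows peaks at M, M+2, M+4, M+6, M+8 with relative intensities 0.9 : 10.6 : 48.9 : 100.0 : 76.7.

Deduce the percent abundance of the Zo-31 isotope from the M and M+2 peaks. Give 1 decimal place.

25.4%

Write p for the Zo-31 fraction. I(M+2)/I(M) = [C(4,1)·p^3·(1−p)] / p^4 = 4·(1−p)/p = 10.6/0.9 = 11.7778
(1−p)/p = 11.7778/4 = 2.9444  ⇒  p = 1/(1 + 2.9444) = 0.2535
Zo-31: 25.4%, Zo-33: 74.6%.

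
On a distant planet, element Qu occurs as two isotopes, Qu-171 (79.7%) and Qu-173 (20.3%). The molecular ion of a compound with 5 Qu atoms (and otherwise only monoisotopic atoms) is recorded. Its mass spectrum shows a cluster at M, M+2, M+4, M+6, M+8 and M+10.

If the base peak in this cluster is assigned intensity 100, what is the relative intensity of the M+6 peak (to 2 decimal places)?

(0.797 + 0.203)^5 gives M 0.3216, M+2 0.4095, M+4 0.2086, M+6 0.0531, M+8 0.0068, M+10 0.0003; the largest is M+2.
P(M+2) = C(5,1) × 0.797^4 × 0.203^1 = 5 × 0.40349047 × 0.2030 = 0.409543 (base)
P(M+6) = C(5,3) × 0.797^2 × 0.203^3 = 10 × 0.635209 × 0.00836543 = 0.053138
Relative intensity = 0.053138 / 0.409543 × 100 = 12.97

12.97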